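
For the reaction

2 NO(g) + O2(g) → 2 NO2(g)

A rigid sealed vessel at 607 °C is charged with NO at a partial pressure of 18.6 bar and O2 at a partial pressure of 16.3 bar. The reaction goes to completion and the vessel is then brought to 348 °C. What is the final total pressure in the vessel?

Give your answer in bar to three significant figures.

Because the vessel is rigid and T is held at 607 °C, work the stoichiometry in partial pressures (P_i = n_iRT/V).
P(O2) required for 18.6 bar of NO = (1/2) × 18.6 = 9.300 bar; available 16.3 bar, so NO is limiting.
P(O2) remaining = 16.3 − (1/2) × 18.6 = 7.000 bar
P(gaseous products) = (2)/2 × 18.6 = 18.60 bar
P_total at 607 °C = 7.000 + 18.60 = 25.60 bar
Scaling to 348 °C: P = 25.60 × 621.15/880.15 = 18.07 bar

18.1 bar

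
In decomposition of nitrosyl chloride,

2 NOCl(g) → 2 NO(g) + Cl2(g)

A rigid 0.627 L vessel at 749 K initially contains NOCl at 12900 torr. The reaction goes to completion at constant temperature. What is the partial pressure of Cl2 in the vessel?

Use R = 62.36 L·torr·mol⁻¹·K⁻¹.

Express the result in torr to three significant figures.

n(NOCl)₀ = PV/RT = (12900 × 0.627) / (62.36 × 749) = 0.1732 mol
n(Cl2) = (1/2) × 0.1732 = 0.08660 mol
P(Cl2) = nRT/V = 0.08660 × 62.36 × 749 / 0.627 = 6451 torr

6450 torr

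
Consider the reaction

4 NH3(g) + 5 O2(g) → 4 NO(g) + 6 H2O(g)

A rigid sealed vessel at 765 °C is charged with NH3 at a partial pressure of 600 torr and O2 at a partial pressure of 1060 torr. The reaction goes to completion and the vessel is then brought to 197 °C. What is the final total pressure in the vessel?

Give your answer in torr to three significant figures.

820 torr

With V and T fixed, P_i ∝ n_i, so the mole ratios apply directly to partial pressures at 765 °C.
P(O2) required for 600 torr of NH3 = (5/4) × 600 = 750.0 torr; available 1060 torr, so NH3 is limiting.
P(O2) remaining = 1060 − (5/4) × 600 = 310.0 torr
P(gaseous products) = (4+6)/4 × 600 = 1500 torr
P_total at 765 °C = 310.0 + 1500 = 1810 torr
Scaling to 197 °C: P = 1810 × 470.15/1038.15 = 819.7 torr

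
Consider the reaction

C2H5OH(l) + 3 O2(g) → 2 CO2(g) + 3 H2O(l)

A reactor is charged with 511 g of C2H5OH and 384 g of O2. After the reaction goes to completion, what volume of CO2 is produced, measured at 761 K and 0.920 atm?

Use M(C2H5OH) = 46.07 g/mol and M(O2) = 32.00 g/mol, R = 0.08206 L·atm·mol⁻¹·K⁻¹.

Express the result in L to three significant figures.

543 L

n(C2H5OH) = 511 / 46.07 = 11.09 mol
n(O2) = 384 / 32.00 = 12.00 mol
For 11.09 mol C2H5OH, stoichiometry requires (3/1) × 11.09 = 33.27 mol O2; 12.00 mol is available, so O2 is limiting.
n(CO2) = (2/3) × 12.00 = 8.000 mol
V(CO2) = nRT/P = 8.000 × 0.08206 × 761 / 0.920 = 543.0 L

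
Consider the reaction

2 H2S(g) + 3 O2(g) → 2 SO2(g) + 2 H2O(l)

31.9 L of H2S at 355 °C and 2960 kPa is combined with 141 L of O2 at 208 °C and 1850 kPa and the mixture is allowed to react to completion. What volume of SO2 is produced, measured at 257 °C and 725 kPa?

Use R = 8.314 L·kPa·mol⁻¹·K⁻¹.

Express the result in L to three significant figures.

110 L

n(H2S) = PV/RT = (2960 × 31.9) / (8.314 × 628.15) = 18.08 mol
n(O2) = PV/RT = (1850 × 141) / (8.314 × 481.15) = 65.21 mol
For 18.08 mol H2S, stoichiometry requires (3/2) × 18.08 = 27.12 mol O2; 65.21 mol is available, so H2S is limiting.
n(SO2) = (2/2) × 18.08 = 18.08 mol
V(SO2) = nRT/P = 18.08 × 8.314 × 530.15 / 725 = 109.9 L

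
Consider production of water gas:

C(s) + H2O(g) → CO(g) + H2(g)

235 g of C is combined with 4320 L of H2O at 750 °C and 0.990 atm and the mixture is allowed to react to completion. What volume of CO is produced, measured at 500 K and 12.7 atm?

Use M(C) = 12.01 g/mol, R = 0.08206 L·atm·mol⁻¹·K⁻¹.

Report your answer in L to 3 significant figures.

63.2 L

n(C) = 235 / 12.01 = 19.57 mol
n(H2O) = PV/RT = (0.990 × 4320) / (0.08206 × 1023.15) = 50.94 mol
For 19.57 mol C, stoichiometry requires (1/1) × 19.57 = 19.57 mol H2O; 50.94 mol is available, so C is limiting.
n(CO) = (1/1) × 19.57 = 19.57 mol
V(CO) = nRT/P = 19.57 × 0.08206 × 500 / 12.7 = 63.22 L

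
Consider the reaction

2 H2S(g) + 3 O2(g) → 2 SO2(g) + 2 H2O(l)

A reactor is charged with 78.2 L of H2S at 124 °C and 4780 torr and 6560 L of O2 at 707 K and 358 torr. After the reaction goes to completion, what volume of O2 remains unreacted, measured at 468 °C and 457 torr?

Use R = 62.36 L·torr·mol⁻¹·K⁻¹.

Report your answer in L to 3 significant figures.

n(H2S) = PV/RT = (4780 × 78.2) / (62.36 × 397.15) = 15.09 mol
n(O2) = PV/RT = (358 × 6560) / (62.36 × 707) = 53.27 mol
For 15.09 mol H2S, stoichiometry requires (3/2) × 15.09 = 22.63 mol O2; 53.27 mol is available, so H2S is limiting.
n(O2) consumed = (3/2) × 15.09 = 22.63 mol; remaining = 53.27 − 22.63 = 30.64 mol
V(O2) = nRT/P = 30.64 × 62.36 × 741.15 / 457 = 3099 L

3100 L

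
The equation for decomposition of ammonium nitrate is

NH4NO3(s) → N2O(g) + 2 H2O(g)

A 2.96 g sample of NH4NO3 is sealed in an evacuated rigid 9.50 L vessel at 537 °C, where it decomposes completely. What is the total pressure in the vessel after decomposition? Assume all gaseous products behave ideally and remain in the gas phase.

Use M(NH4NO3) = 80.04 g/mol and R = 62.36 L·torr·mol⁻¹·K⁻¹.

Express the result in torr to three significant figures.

n(NH4NO3) = 2.96 / 80.04 = 0.03698 mol
n(gas produced) = (3/1) × 0.03698 = 0.1109 mol
P = nRT/V = 0.1109 × 62.36 × 810.15 / 9.50 = 589.8 torr

590 torr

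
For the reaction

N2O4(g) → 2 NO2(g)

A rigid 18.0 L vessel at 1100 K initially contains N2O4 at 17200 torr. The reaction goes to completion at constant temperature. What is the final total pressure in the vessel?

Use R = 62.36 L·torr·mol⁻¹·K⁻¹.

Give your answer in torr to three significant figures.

At constant T and V, P ∝ n(gas): 1 mol gas → 2 mol gas.
P_final = (2/1) × 17200 = 34400 torr

34400 torr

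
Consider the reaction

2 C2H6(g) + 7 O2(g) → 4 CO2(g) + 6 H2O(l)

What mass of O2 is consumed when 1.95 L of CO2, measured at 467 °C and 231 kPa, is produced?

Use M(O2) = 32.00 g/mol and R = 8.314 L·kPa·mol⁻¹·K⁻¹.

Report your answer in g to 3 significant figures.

n(CO2) = PV/RT = (231 × 1.95) / (8.314 × 740.15) = 0.07320 mol
n(O2) = (7/4) × 0.07320 = 0.1281 mol
m(O2) = 0.1281 × 32.00 = 4.099 g

4.10 g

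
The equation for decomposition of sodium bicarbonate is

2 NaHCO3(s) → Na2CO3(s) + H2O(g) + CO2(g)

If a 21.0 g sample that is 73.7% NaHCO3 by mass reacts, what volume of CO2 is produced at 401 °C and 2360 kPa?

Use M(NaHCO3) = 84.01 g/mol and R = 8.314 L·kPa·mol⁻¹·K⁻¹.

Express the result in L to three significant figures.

mass of NaHCO3 = 21.0 × 73.7/100 = 15.48 g
n(NaHCO3) = 15.48 / 84.01 = 0.1843 mol
n(CO2) = (1/2) × 0.1843 = 0.09215 mol
V = nRT/P = 0.09215 × 8.314 × 674.15 / 2360 = 0.2189 L

0.219 L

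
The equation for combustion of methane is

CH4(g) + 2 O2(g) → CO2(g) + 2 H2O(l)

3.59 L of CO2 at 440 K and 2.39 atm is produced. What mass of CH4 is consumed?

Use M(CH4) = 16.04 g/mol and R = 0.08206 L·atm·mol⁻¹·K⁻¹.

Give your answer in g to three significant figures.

3.81 g

n(CO2) = PV/RT = (2.39 × 3.59) / (0.08206 × 440) = 0.2376 mol
n(CH4) = (1/1) × 0.2376 = 0.2376 mol
m(CH4) = 0.2376 × 16.04 = 3.811 g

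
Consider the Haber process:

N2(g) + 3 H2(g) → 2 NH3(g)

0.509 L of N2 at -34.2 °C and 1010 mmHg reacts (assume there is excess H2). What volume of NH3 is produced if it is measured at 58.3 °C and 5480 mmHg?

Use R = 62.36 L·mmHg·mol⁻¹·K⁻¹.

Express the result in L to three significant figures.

n(N2) = PV/RT = (1010 × 0.509) / (62.36 × 238.95) = 0.03450 mol
n(NH3) = (2/1) × 0.03450 = 0.06900 mol
V = nRT/P = 0.06900 × 62.36 × 331.45 / 5480 = 0.2603 L

0.260 L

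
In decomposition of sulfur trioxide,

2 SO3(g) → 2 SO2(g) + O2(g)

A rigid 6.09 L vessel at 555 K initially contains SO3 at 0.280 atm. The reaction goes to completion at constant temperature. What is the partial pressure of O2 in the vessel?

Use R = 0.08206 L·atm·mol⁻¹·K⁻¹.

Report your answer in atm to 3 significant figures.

0.140 atm

n(SO3)₀ = PV/RT = (0.280 × 6.09) / (0.08206 × 555) = 0.03744 mol
n(O2) = (1/2) × 0.03744 = 0.01872 mol
P(O2) = nRT/V = 0.01872 × 0.08206 × 555 / 6.09 = 0.1400 atm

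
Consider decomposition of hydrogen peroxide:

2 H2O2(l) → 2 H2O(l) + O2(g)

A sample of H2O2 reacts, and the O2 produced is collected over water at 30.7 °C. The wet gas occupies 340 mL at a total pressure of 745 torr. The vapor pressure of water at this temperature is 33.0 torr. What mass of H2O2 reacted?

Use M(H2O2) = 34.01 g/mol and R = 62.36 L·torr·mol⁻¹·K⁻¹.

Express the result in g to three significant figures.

P(O2) = 745 − 33.0 = 712.0 torr
n(O2) = PV/RT = (712.0 × 0.3400) / (62.36 × 303.85) = 0.01278 mol
n(H2O2) = (2/1) × 0.01278 = 0.02556 mol
m(H2O2) = 0.02556 × 34.01 = 0.8693 g

0.869 g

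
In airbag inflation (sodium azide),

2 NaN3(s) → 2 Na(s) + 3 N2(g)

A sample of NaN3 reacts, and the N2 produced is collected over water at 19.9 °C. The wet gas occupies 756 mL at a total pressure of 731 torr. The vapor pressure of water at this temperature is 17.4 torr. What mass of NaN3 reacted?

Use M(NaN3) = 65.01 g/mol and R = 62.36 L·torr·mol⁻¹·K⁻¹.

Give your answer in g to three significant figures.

1.28 g

P(N2) = 731 − 17.4 = 713.6 torr
n(N2) = PV/RT = (713.6 × 0.7560) / (62.36 × 293.05) = 0.02952 mol
n(NaN3) = (2/3) × 0.02952 = 0.01968 mol
m(NaN3) = 0.01968 × 65.01 = 1.279 g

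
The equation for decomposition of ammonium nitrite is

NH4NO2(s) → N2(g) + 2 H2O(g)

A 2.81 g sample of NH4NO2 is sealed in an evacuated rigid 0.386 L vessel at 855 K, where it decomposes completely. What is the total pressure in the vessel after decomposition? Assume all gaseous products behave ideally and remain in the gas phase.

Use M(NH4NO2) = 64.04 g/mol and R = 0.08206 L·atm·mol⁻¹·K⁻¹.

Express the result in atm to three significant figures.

23.9 atm

n(NH4NO2) = 2.81 / 64.04 = 0.04388 mol
n(gas produced) = (3/1) × 0.04388 = 0.1316 mol
P = nRT/V = 0.1316 × 0.08206 × 855 / 0.386 = 23.92 atm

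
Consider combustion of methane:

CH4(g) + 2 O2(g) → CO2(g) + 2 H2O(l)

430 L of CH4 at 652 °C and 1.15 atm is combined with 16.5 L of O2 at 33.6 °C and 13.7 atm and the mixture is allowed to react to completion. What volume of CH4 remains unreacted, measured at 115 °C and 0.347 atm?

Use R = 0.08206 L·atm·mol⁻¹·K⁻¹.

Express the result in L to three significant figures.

n(CH4) = PV/RT = (1.15 × 430) / (0.08206 × 925.15) = 6.514 mol
n(O2) = PV/RT = (13.7 × 16.5) / (0.08206 × 306.75) = 8.980 mol
For 6.514 mol CH4, stoichiometry requires (2/1) × 6.514 = 13.03 mol O2; 8.980 mol is available, so O2 is limiting.
n(CH4) consumed = (1/2) × 8.980 = 4.490 mol; remaining = 6.514 − 4.490 = 2.024 mol
V(CH4) = nRT/P = 2.024 × 0.08206 × 388.15 / 0.347 = 185.8 L

186 L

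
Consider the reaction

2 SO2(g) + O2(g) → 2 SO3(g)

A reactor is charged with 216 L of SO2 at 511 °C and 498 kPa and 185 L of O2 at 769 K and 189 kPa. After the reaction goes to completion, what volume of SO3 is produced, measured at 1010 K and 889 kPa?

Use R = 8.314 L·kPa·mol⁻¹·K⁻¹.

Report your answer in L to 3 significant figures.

n(SO2) = PV/RT = (498 × 216) / (8.314 × 784.15) = 16.50 mol
n(O2) = PV/RT = (189 × 185) / (8.314 × 769) = 5.469 mol
For 16.50 mol SO2, stoichiometry requires (1/2) × 16.50 = 8.250 mol O2; 5.469 mol is available, so O2 is limiting.
n(SO3) = (2/1) × 5.469 = 10.94 mol
V(SO3) = nRT/P = 10.94 × 8.314 × 1010 / 889 = 103.3 L

103 L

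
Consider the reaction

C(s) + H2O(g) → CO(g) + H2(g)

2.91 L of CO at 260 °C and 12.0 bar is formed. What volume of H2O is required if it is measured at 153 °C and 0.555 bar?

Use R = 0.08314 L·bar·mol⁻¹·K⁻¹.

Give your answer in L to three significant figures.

n(CO) = PV/RT = (12.0 × 2.91) / (0.08314 × 533.15) = 0.7878 mol
n(H2O) = (1/1) × 0.7878 = 0.7878 mol
V = nRT/P = 0.7878 × 0.08314 × 426.15 / 0.555 = 50.29 L

50.3 L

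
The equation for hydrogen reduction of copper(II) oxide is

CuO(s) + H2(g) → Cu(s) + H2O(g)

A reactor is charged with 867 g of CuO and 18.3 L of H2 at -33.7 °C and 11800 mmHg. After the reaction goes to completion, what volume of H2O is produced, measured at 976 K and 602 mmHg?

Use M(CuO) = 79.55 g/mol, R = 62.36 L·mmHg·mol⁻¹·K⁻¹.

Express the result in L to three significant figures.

n(CuO) = 867 / 79.55 = 10.90 mol
n(H2) = PV/RT = (11800 × 18.3) / (62.36 × 239.45) = 14.46 mol
For 10.90 mol CuO, stoichiometry requires (1/1) × 10.90 = 10.90 mol H2; 14.46 mol is available, so CuO is limiting.
n(H2O) = (1/1) × 10.90 = 10.90 mol
V(H2O) = nRT/P = 10.90 × 62.36 × 976 / 602 = 1102 L

1100 L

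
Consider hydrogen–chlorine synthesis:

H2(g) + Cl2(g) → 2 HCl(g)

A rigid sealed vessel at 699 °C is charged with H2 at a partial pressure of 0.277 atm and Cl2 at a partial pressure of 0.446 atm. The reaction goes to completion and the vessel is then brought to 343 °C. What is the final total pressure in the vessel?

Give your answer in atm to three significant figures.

At constant V, partial pressures at 699 °C are proportional to moles, so apply stoichiometry directly to pressures.
P(Cl2) required for 0.277 atm of H2 = (1/1) × 0.277 = 0.2770 atm; available 0.446 atm, so H2 is limiting.
P(Cl2) remaining = 0.446 − (1/1) × 0.277 = 0.1690 atm
P(gaseous products) = (2)/1 × 0.277 = 0.5540 atm
P_total at 699 °C = 0.1690 + 0.5540 = 0.7230 atm
Scaling to 343 °C: P = 0.7230 × 616.15/972.15 = 0.4582 atm

0.458 atm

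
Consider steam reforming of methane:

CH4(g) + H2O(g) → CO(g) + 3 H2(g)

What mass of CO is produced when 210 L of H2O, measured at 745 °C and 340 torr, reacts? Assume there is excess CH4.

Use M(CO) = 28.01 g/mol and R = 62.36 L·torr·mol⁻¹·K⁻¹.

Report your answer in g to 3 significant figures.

n(H2O) = PV/RT = (340 × 210) / (62.36 × 1018.15) = 1.125 mol
n(CO) = (1/1) × 1.125 = 1.125 mol
m(CO) = 1.125 × 28.01 = 31.51 g

31.5 g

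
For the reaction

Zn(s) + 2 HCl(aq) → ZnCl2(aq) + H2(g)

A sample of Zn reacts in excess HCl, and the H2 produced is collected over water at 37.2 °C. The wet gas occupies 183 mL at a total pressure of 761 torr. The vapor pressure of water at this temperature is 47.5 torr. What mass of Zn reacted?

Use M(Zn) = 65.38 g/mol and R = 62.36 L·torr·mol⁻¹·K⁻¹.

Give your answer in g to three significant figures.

P(H2) = 761 − 47.5 = 713.5 torr
n(H2) = PV/RT = (713.5 × 0.1830) / (62.36 × 310.35) = 0.006747 mol
n(Zn) = (1/1) × 0.006747 = 0.006747 mol
m(Zn) = 0.006747 × 65.38 = 0.4411 g

0.441 g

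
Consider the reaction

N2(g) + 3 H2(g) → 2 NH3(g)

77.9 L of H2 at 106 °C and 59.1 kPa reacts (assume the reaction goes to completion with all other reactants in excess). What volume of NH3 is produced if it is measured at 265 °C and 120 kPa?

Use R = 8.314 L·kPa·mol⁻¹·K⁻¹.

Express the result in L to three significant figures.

36.3 L

n(H2) = PV/RT = (59.1 × 77.9) / (8.314 × 379.15) = 1.461 mol
n(NH3) = (2/3) × 1.461 = 0.9740 mol
V = nRT/P = 0.9740 × 8.314 × 538.15 / 120 = 36.32 L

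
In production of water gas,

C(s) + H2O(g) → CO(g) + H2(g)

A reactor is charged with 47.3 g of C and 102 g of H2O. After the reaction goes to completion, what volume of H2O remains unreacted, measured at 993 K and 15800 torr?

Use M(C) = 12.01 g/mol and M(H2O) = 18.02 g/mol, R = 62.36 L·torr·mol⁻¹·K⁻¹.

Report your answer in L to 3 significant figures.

6.75 L

n(C) = 47.3 / 12.01 = 3.938 mol
n(H2O) = 102 / 18.02 = 5.660 mol
For 3.938 mol C, stoichiometry requires (1/1) × 3.938 = 3.938 mol H2O; 5.660 mol is available, so C is limiting.
n(H2O) consumed = (1/1) × 3.938 = 3.938 mol; remaining = 5.660 − 3.938 = 1.722 mol
V(H2O) = nRT/P = 1.722 × 62.36 × 993 / 15800 = 6.749 L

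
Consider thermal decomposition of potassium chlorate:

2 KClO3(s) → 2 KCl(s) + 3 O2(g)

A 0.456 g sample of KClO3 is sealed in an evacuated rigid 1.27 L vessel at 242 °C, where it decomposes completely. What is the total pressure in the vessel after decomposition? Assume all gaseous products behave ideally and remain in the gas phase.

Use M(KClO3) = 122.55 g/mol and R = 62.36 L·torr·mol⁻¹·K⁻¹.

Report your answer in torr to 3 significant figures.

n(KClO3) = 0.456 / 122.55 = 0.003721 mol
n(gas produced) = (3/2) × 0.003721 = 0.005581 mol
P = nRT/V = 0.005581 × 62.36 × 515.15 / 1.27 = 141.2 torr

141 torr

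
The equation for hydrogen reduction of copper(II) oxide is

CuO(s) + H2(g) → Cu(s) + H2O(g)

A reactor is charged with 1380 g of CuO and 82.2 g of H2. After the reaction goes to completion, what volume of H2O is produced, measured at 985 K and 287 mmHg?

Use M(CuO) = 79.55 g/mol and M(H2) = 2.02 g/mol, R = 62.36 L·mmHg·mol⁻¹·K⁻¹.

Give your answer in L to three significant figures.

3710 L

n(CuO) = 1380 / 79.55 = 17.35 mol
n(H2) = 82.2 / 2.02 = 40.69 mol
For 17.35 mol CuO, stoichiometry requires (1/1) × 17.35 = 17.35 mol H2; 40.69 mol is available, so CuO is limiting.
n(H2O) = (1/1) × 17.35 = 17.35 mol
V(H2O) = nRT/P = 17.35 × 62.36 × 985 / 287 = 3713 L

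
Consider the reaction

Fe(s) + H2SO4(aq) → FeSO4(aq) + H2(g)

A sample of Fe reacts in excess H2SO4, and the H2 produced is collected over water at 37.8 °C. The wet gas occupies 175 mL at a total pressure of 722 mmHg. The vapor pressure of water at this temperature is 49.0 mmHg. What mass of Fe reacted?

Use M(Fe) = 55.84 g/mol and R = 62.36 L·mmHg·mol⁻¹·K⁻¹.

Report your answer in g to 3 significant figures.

0.339 g

P(H2) = 722 − 49.0 = 673.0 mmHg
n(H2) = PV/RT = (673.0 × 0.1750) / (62.36 × 310.95) = 0.006074 mol
n(Fe) = (1/1) × 0.006074 = 0.006074 mol
m(Fe) = 0.006074 × 55.84 = 0.3392 g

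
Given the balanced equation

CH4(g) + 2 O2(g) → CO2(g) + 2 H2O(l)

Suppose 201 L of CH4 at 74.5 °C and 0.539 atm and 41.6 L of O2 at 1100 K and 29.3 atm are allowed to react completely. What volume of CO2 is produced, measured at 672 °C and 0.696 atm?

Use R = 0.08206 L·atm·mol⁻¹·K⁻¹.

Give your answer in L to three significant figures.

423 L

n(CH4) = PV/RT = (0.539 × 201) / (0.08206 × 347.65) = 3.798 mol
n(O2) = PV/RT = (29.3 × 41.6) / (0.08206 × 1100) = 13.50 mol
For 3.798 mol CH4, stoichiometry requires (2/1) × 3.798 = 7.596 mol O2; 13.50 mol is available, so CH4 is limiting.
n(CO2) = (1/1) × 3.798 = 3.798 mol
V(CO2) = nRT/P = 3.798 × 0.08206 × 945.15 / 0.696 = 423.2 L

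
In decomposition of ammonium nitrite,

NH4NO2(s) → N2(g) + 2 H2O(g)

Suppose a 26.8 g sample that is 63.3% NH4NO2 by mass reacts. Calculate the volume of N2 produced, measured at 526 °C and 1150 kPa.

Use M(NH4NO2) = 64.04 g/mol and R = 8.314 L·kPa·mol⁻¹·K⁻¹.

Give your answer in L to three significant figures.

mass of NH4NO2 = 26.8 × 63.3/100 = 16.96 g
n(NH4NO2) = 16.96 / 64.04 = 0.2648 mol
n(N2) = (1/1) × 0.2648 = 0.2648 mol
V = nRT/P = 0.2648 × 8.314 × 799.15 / 1150 = 1.530 L

1.53 L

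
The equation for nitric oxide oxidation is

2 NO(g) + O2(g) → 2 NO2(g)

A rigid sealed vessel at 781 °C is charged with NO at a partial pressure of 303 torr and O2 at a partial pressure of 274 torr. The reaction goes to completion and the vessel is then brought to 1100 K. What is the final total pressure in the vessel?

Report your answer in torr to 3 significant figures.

Because the vessel is rigid and T is held at 781 °C, work the stoichiometry in partial pressures (P_i = n_iRT/V).
P(O2) required for 303 torr of NO = (1/2) × 303 = 151.5 torr; available 274 torr, so NO is limiting.
P(O2) remaining = 274 − (1/2) × 303 = 122.5 torr
P(gaseous products) = (2)/2 × 303 = 303.0 torr
P_total at 781 °C = 122.5 + 303.0 = 425.5 torr
Scaling to 1100 K: P = 425.5 × 1100/1054.15 = 444.0 torr

444 torr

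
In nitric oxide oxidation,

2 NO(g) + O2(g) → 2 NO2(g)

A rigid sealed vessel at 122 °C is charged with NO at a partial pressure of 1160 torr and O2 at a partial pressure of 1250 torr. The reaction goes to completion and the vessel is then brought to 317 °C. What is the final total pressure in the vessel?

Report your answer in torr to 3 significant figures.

2730 torr

With V and T fixed, P_i ∝ n_i, so the mole ratios apply directly to partial pressures at 122 °C.
P(O2) required for 1160 torr of NO = (1/2) × 1160 = 580.0 torr; available 1250 torr, so NO is limiting.
P(O2) remaining = 1250 − (1/2) × 1160 = 670.0 torr
P(gaseous products) = (2)/2 × 1160 = 1160 torr
P_total at 122 °C = 670.0 + 1160 = 1830 torr
Scaling to 317 °C: P = 1830 × 590.15/395.15 = 2733 torr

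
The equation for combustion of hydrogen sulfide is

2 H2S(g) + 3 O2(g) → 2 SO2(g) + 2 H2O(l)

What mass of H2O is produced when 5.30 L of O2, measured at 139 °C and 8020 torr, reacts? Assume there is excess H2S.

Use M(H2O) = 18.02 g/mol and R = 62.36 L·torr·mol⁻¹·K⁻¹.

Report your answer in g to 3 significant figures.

19.9 g

n(O2) = PV/RT = (8020 × 5.30) / (62.36 × 412.15) = 1.654 mol
n(H2O) = (2/3) × 1.654 = 1.103 mol
m(H2O) = 1.103 × 18.02 = 19.88 g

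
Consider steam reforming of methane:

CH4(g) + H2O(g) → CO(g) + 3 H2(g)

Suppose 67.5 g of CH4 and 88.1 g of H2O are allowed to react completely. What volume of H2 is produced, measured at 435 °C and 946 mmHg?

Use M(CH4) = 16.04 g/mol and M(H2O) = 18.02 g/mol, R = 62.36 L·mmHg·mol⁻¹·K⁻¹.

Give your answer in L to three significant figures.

n(CH4) = 67.5 / 16.04 = 4.208 mol
n(H2O) = 88.1 / 18.02 = 4.889 mol
For 4.208 mol CH4, stoichiometry requires (1/1) × 4.208 = 4.208 mol H2O; 4.889 mol is available, so CH4 is limiting.
n(H2) = (3/1) × 4.208 = 12.62 mol
V(H2) = nRT/P = 12.62 × 62.36 × 708.15 / 946 = 589.1 L

589 L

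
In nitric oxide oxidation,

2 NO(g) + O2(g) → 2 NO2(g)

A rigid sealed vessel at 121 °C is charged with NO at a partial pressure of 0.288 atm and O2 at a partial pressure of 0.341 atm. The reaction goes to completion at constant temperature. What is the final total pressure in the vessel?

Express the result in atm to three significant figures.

Because the vessel is rigid and T is held at 121 °C, work the stoichiometry in partial pressures (P_i = n_iRT/V).
P(O2) required for 0.288 atm of NO = (1/2) × 0.288 = 0.1440 atm; available 0.341 atm, so NO is limiting.
P(O2) remaining = 0.341 − (1/2) × 0.288 = 0.1970 atm
P(gaseous products) = (2)/2 × 0.288 = 0.2880 atm
P_total at 121 °C = 0.1970 + 0.2880 = 0.4850 atm

0.485 atm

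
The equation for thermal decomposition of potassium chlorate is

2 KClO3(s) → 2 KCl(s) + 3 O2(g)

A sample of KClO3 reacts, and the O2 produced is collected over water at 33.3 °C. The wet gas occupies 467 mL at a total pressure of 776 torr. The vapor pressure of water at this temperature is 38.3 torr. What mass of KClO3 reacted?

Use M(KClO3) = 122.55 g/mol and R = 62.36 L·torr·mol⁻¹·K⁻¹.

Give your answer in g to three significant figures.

P(O2) = 776 − 38.3 = 737.7 torr
n(O2) = PV/RT = (737.7 × 0.4670) / (62.36 × 306.45) = 0.01803 mol
n(KClO3) = (2/3) × 0.01803 = 0.01202 mol
m(KClO3) = 0.01202 × 122.55 = 1.473 g

1.47 g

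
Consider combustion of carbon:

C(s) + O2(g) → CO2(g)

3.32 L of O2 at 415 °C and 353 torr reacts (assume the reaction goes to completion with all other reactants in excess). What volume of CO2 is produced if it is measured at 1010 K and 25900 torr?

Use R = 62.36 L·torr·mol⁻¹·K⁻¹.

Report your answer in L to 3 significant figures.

n(O2) = PV/RT = (353 × 3.32) / (62.36 × 688.15) = 0.02731 mol
n(CO2) = (1/1) × 0.02731 = 0.02731 mol
V = nRT/P = 0.02731 × 62.36 × 1010 / 25900 = 0.06641 L

0.0664 L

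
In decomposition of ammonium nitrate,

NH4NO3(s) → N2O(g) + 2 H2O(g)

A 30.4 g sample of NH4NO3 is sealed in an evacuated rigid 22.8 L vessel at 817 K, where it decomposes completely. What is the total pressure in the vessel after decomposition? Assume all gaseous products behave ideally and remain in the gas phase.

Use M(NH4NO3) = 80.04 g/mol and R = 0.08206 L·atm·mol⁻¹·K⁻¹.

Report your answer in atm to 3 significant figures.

3.35 atm

n(NH4NO3) = 30.4 / 80.04 = 0.3798 mol
n(gas produced) = (3/1) × 0.3798 = 1.139 mol
P = nRT/V = 1.139 × 0.08206 × 817 / 22.8 = 3.349 atm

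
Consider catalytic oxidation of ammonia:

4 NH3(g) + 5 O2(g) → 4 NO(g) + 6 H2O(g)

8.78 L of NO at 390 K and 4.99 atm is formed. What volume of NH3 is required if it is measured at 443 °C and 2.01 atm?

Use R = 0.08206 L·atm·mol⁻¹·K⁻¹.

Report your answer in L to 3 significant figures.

40.0 L

n(NO) = PV/RT = (4.99 × 8.78) / (0.08206 × 390) = 1.369 mol
n(NH3) = (4/4) × 1.369 = 1.369 mol
V = nRT/P = 1.369 × 0.08206 × 716.15 / 2.01 = 40.03 L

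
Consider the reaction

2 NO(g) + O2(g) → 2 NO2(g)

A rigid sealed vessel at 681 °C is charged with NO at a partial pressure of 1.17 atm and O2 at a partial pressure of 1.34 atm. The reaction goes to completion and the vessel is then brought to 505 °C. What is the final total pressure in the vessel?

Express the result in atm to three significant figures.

1.57 atm

At constant V, partial pressures at 681 °C are proportional to moles, so apply stoichiometry directly to pressures.
P(O2) required for 1.17 atm of NO = (1/2) × 1.17 = 0.5850 atm; available 1.34 atm, so NO is limiting.
P(O2) remaining = 1.34 − (1/2) × 1.17 = 0.7550 atm
P(gaseous products) = (2)/2 × 1.17 = 1.170 atm
P_total at 681 °C = 0.7550 + 1.170 = 1.925 atm
Scaling to 505 °C: P = 1.925 × 778.15/954.15 = 1.570 atm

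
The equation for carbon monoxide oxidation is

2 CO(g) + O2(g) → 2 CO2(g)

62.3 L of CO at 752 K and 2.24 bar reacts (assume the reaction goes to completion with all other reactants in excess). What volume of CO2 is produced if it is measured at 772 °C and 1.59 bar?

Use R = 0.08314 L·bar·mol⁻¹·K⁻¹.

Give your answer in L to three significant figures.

n(CO) = PV/RT = (2.24 × 62.3) / (0.08314 × 752) = 2.232 mol
n(CO2) = (2/2) × 2.232 = 2.232 mol
V = nRT/P = 2.232 × 0.08314 × 1045.15 / 1.59 = 122.0 L

122 L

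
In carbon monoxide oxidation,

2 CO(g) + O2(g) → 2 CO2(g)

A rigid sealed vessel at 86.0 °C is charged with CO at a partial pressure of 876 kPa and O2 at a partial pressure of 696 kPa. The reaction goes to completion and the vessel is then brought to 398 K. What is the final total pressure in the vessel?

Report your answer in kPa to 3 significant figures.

Because the vessel is rigid and T is held at 86.0 °C, work the stoichiometry in partial pressures (P_i = n_iRT/V).
P(O2) required for 876 kPa of CO = (1/2) × 876 = 438.0 kPa; available 696 kPa, so CO is limiting.
P(O2) remaining = 696 − (1/2) × 876 = 258.0 kPa
P(gaseous products) = (2)/2 × 876 = 876.0 kPa
P_total at 86.0 °C = 258.0 + 876.0 = 1134 kPa
Scaling to 398 K: P = 1134 × 398/359.15 = 1257 kPa

1260 kPa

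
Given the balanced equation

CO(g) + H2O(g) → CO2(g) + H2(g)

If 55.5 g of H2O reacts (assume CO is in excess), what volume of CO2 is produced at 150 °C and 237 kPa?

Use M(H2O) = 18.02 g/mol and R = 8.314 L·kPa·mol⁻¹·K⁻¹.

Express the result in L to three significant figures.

n(H2O) = 55.50 / 18.02 = 3.080 mol
n(CO2) = (1/1) × 3.080 = 3.080 mol
V = nRT/P = 3.080 × 8.314 × 423.15 / 237 = 45.72 L

45.7 L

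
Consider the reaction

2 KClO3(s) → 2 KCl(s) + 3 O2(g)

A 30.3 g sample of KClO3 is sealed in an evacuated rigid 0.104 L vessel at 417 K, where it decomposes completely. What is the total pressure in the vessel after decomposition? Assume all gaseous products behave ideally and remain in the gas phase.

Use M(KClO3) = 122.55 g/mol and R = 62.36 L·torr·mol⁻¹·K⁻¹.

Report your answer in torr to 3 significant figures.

n(KClO3) = 30.3 / 122.55 = 0.2472 mol
n(gas produced) = (3/2) × 0.2472 = 0.3708 mol
P = nRT/V = 0.3708 × 62.36 × 417 / 0.104 = 92710 torr

92700 torr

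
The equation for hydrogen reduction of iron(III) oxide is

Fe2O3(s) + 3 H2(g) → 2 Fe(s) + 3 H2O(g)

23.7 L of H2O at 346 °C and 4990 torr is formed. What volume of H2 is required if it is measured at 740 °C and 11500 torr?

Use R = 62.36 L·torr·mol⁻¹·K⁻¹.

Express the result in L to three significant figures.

16.8 L

n(H2O) = PV/RT = (4990 × 23.7) / (62.36 × 619.15) = 3.063 mol
n(H2) = (3/3) × 3.063 = 3.063 mol
V = nRT/P = 3.063 × 62.36 × 1013.15 / 11500 = 16.83 L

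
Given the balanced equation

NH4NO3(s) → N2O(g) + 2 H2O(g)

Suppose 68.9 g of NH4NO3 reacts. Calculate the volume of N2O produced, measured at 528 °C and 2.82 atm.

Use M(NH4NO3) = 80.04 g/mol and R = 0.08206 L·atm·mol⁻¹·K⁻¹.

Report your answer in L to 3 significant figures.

n(NH4NO3) = 68.90 / 80.04 = 0.8608 mol
n(N2O) = (1/1) × 0.8608 = 0.8608 mol
V = nRT/P = 0.8608 × 0.08206 × 801.15 / 2.82 = 20.07 L

20.1 L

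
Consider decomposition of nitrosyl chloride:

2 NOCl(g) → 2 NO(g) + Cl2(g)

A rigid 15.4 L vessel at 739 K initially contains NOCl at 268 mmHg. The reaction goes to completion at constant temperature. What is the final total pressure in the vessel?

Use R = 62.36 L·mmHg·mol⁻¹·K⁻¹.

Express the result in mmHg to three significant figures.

402 mmHg

Rigid vessel, constant T ⇒ P scales with total gas moles (2 → 3).
P_final = (3/2) × 268 = 402.0 mmHg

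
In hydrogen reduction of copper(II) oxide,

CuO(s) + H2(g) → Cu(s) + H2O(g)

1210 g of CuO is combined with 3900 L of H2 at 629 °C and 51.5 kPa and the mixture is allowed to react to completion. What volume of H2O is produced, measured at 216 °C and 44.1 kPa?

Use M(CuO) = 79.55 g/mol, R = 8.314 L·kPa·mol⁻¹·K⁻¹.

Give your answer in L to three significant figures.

n(CuO) = 1210 / 79.55 = 15.21 mol
n(H2) = PV/RT = (51.5 × 3900) / (8.314 × 902.15) = 26.78 mol
For 15.21 mol CuO, stoichiometry requires (1/1) × 15.21 = 15.21 mol H2; 26.78 mol is available, so CuO is limiting.
n(H2O) = (1/1) × 15.21 = 15.21 mol
V(H2O) = nRT/P = 15.21 × 8.314 × 489.15 / 44.1 = 1403 L

1400 L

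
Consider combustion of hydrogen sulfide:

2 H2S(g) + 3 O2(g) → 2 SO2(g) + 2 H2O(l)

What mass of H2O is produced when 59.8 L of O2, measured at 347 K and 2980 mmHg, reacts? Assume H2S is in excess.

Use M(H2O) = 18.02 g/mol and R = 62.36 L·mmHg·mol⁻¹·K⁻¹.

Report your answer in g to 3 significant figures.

n(O2) = PV/RT = (2980 × 59.8) / (62.36 × 347) = 8.235 mol
n(H2O) = (2/3) × 8.235 = 5.490 mol
m(H2O) = 5.490 × 18.02 = 98.93 g

98.9 g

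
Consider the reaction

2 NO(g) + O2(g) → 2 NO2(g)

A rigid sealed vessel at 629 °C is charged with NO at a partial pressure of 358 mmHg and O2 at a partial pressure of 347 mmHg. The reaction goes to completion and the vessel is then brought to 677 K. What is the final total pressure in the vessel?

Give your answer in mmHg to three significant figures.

395 mmHg

With V and T fixed, P_i ∝ n_i, so the mole ratios apply directly to partial pressures at 629 °C.
P(O2) required for 358 mmHg of NO = (1/2) × 358 = 179.0 mmHg; available 347 mmHg, so NO is limiting.
P(O2) remaining = 347 − (1/2) × 358 = 168.0 mmHg
P(gaseous products) = (2)/2 × 358 = 358.0 mmHg
P_total at 629 °C = 168.0 + 358.0 = 526.0 mmHg
Scaling to 677 K: P = 526.0 × 677/902.15 = 394.7 mmHg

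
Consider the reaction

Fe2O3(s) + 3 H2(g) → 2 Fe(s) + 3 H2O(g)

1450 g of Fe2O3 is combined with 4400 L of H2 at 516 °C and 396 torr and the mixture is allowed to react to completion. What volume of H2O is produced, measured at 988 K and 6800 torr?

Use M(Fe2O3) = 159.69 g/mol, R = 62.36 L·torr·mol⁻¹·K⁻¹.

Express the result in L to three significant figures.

247 L

n(Fe2O3) = 1450 / 159.69 = 9.080 mol
n(H2) = PV/RT = (396 × 4400) / (62.36 × 789.15) = 35.41 mol
For 9.080 mol Fe2O3, stoichiometry requires (3/1) × 9.080 = 27.24 mol H2; 35.41 mol is available, so Fe2O3 is limiting.
n(H2O) = (3/1) × 9.080 = 27.24 mol
V(H2O) = nRT/P = 27.24 × 62.36 × 988 / 6800 = 246.8 L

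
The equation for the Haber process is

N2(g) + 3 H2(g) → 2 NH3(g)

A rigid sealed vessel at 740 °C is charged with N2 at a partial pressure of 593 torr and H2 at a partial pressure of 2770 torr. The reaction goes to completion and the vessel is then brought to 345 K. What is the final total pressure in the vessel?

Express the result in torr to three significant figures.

Because the vessel is rigid and T is held at 740 °C, work the stoichiometry in partial pressures (P_i = n_iRT/V).
P(H2) required for 593 torr of N2 = (3/1) × 593 = 1779 torr; available 2770 torr, so N2 is limiting.
P(H2) remaining = 2770 − (3/1) × 593 = 991.0 torr
P(gaseous products) = (2)/1 × 593 = 1186 torr
P_total at 740 °C = 991.0 + 1186 = 2177 torr
Scaling to 345 K: P = 2177 × 345/1013.15 = 741.3 torr

741 torr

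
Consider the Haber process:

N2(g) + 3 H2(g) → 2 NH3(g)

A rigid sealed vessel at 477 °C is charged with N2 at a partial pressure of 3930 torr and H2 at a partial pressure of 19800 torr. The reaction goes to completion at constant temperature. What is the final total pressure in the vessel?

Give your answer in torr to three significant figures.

Because the vessel is rigid and T is held at 477 °C, work the stoichiometry in partial pressures (P_i = n_iRT/V).
P(H2) required for 3930 torr of N2 = (3/1) × 3930 = 11790 torr; available 19800 torr, so N2 is limiting.
P(H2) remaining = 19800 − (3/1) × 3930 = 8010 torr
P(gaseous products) = (2)/1 × 3930 = 7860 torr
P_total at 477 °C = 8010 + 7860 = 15870 torr

15900 torr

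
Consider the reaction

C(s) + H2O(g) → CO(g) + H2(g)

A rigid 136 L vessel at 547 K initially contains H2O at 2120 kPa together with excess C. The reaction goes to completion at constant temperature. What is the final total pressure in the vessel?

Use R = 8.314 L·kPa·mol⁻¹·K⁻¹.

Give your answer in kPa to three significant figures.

4240 kPa

Rigid vessel, constant T ⇒ P scales with total gas moles (1 → 2).
P_final = (2/1) × 2120 = 4240 kPa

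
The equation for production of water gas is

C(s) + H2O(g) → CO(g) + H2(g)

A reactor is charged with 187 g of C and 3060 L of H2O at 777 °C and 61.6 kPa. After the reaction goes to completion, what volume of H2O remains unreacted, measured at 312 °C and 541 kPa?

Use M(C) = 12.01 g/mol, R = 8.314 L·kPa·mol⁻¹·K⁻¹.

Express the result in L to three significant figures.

n(C) = 187 / 12.01 = 15.57 mol
n(H2O) = PV/RT = (61.6 × 3060) / (8.314 × 1050.15) = 21.59 mol
For 15.57 mol C, stoichiometry requires (1/1) × 15.57 = 15.57 mol H2O; 21.59 mol is available, so C is limiting.
n(H2O) consumed = (1/1) × 15.57 = 15.57 mol; remaining = 21.59 − 15.57 = 6.020 mol
V(H2O) = nRT/P = 6.020 × 8.314 × 585.15 / 541 = 54.13 L

54.1 L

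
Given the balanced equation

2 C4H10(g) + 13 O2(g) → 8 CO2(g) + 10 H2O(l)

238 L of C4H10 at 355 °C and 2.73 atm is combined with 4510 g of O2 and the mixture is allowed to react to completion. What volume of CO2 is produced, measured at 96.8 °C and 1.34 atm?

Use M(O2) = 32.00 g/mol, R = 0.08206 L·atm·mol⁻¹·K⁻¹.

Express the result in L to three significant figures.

n(C4H10) = PV/RT = (2.73 × 238) / (0.08206 × 628.15) = 12.61 mol
n(O2) = 4510 / 32.00 = 140.9 mol
For 12.61 mol C4H10, stoichiometry requires (13/2) × 12.61 = 81.97 mol O2; 140.9 mol is available, so C4H10 is limiting.
n(CO2) = (8/2) × 12.61 = 50.44 mol
V(CO2) = nRT/P = 50.44 × 0.08206 × 369.95 / 1.34 = 1143 L

1140 L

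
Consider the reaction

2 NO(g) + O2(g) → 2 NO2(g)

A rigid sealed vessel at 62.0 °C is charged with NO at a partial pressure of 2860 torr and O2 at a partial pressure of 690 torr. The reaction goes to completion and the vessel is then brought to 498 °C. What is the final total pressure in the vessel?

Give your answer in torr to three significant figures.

6580 torr

At constant V, partial pressures at 62.0 °C are proportional to moles, so apply stoichiometry directly to pressures.
P(O2) required for 2860 torr of NO = (1/2) × 2860 = 1430 torr; available 690 torr, so O2 is limiting.
P(NO) remaining = 2860 − (2/1) × 690 = 1480 torr
P(gaseous products) = (2)/1 × 690 = 1380 torr
P_total at 62.0 °C = 1480 + 1380 = 2860 torr
Scaling to 498 °C: P = 2860 × 771.15/335.15 = 6581 torr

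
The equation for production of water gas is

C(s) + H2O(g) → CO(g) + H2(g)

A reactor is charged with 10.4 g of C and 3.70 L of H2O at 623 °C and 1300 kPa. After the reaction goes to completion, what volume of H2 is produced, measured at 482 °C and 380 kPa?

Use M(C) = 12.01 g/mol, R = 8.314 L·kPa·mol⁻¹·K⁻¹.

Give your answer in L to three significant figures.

10.7 L

n(C) = 10.4 / 12.01 = 0.8659 mol
n(H2O) = PV/RT = (1300 × 3.70) / (8.314 × 896.15) = 0.6456 mol
For 0.8659 mol C, stoichiometry requires (1/1) × 0.8659 = 0.8659 mol H2O; 0.6456 mol is available, so H2O is limiting.
n(H2) = (1/1) × 0.6456 = 0.6456 mol
V(H2) = nRT/P = 0.6456 × 8.314 × 755.15 / 380 = 10.67 L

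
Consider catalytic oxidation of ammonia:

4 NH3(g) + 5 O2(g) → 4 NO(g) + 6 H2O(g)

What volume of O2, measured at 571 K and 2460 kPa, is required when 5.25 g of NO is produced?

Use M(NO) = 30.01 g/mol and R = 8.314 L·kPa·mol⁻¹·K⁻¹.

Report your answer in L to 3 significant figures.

n(NO) = 5.250 / 30.01 = 0.1749 mol
n(O2) = (5/4) × 0.1749 = 0.2186 mol
V = nRT/P = 0.2186 × 8.314 × 571 / 2460 = 0.4219 L

0.422 L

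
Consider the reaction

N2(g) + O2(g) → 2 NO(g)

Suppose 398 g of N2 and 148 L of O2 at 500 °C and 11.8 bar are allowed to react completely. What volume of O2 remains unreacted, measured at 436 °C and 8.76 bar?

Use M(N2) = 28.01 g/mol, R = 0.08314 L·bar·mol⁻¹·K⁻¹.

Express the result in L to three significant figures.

n(N2) = 398 / 28.01 = 14.21 mol
n(O2) = PV/RT = (11.8 × 148) / (0.08314 × 773.15) = 27.17 mol
For 14.21 mol N2, stoichiometry requires (1/1) × 14.21 = 14.21 mol O2; 27.17 mol is available, so N2 is limiting.
n(O2) consumed = (1/1) × 14.21 = 14.21 mol; remaining = 27.17 − 14.21 = 12.96 mol
V(O2) = nRT/P = 12.96 × 0.08314 × 709.15 / 8.76 = 87.23 L

87.2 L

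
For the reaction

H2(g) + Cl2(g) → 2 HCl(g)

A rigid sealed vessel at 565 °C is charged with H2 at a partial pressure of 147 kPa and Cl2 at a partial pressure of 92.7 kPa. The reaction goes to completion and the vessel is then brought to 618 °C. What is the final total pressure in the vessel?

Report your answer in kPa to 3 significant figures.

At constant V, partial pressures at 565 °C are proportional to moles, so apply stoichiometry directly to pressures.
P(Cl2) required for 147 kPa of H2 = (1/1) × 147 = 147.0 kPa; available 92.7 kPa, so Cl2 is limiting.
P(H2) remaining = 147 − (1/1) × 92.7 = 54.30 kPa
P(gaseous products) = (2)/1 × 92.7 = 185.4 kPa
P_total at 565 °C = 54.30 + 185.4 = 239.7 kPa
Scaling to 618 °C: P = 239.7 × 891.15/838.15 = 254.9 kPa

255 kPa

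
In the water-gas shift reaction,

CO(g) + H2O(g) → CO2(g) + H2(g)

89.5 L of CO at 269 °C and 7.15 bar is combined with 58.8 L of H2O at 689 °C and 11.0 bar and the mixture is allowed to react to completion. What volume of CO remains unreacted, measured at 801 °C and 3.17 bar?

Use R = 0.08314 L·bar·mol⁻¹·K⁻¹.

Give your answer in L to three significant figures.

172 L

n(CO) = PV/RT = (7.15 × 89.5) / (0.08314 × 542.15) = 14.20 mol
n(H2O) = PV/RT = (11.0 × 58.8) / (0.08314 × 962.15) = 8.086 mol
For 14.20 mol CO, stoichiometry requires (1/1) × 14.20 = 14.20 mol H2O; 8.086 mol is available, so H2O is limiting.
n(CO) consumed = (1/1) × 8.086 = 8.086 mol; remaining = 14.20 − 8.086 = 6.114 mol
V(CO) = nRT/P = 6.114 × 0.08314 × 1074.15 / 3.17 = 172.2 L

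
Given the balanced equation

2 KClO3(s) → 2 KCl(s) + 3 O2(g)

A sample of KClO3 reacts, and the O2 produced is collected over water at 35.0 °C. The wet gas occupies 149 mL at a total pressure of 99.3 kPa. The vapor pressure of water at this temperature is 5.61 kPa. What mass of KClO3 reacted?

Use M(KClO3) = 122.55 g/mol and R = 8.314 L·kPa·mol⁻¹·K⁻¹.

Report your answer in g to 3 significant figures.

0.445 g

P(O2) = 99.3 − 5.61 = 93.69 kPa
n(O2) = PV/RT = (93.69 × 0.1490) / (8.314 × 308.15) = 0.005449 mol
n(KClO3) = (2/3) × 0.005449 = 0.003633 mol
m(KClO3) = 0.003633 × 122.55 = 0.4452 g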